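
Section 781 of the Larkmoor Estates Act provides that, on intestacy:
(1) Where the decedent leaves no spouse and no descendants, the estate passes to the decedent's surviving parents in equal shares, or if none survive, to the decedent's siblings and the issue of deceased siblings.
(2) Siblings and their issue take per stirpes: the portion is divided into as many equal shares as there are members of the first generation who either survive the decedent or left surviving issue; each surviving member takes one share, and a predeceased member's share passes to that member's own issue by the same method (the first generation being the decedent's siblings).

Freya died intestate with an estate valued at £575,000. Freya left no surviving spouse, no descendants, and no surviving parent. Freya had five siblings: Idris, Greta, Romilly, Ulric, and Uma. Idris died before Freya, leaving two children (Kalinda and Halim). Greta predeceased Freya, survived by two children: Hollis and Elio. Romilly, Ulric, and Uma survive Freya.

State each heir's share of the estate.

Kalinda: £57,500; Halim: £57,500; Hollis: £57,500; Elio: £57,500; Romilly: £115,000; Ulric: £115,000; Uma: £115,000

The entire £575,000 passes to the siblings and their issue.
That amount (£575,000) is divided into 5 shares of £115,000: Romilly, Ulric, and Uma each take £115,000; Idris's £115,000 share passes to Idris's issue; Greta's £115,000 share passes to Greta's issue.
Idris's share (£115,000) is divided into 2 shares of £57,500: Kalinda and Halim each take £57,500.
Greta's share (£115,000) is divided into 2 shares of £57,500: Hollis and Elio each take £57,500.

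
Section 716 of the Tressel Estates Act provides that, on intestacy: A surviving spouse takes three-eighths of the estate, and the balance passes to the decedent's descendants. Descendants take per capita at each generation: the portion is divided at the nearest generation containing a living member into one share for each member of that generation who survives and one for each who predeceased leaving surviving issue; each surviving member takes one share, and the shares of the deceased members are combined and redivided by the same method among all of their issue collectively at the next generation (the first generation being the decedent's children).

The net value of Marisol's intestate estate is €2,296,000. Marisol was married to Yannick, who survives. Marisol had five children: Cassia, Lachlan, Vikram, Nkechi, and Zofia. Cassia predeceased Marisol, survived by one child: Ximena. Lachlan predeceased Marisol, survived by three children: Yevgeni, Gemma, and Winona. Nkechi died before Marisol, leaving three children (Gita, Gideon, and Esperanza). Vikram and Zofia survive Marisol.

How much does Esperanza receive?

Yannick takes three-eighths of €2,296,000 = €861,000. The remaining €1,435,000 passes to the descendants.
The descendants' portion (€1,435,000) is divided at the children's generation into 5 shares of €287,000. Vikram and Zofia each take €287,000. The 3 shares of the deceased (Cassia, Lachlan, and Nkechi) are combined into a pool of €861,000.
That pool (€861,000) is divided at the grandchildren's generation equally among Ximena, Yevgeni, Gemma, Winona, Gita, Gideon, and Esperanza: €123,000 each.

Esperanza receives €123,000.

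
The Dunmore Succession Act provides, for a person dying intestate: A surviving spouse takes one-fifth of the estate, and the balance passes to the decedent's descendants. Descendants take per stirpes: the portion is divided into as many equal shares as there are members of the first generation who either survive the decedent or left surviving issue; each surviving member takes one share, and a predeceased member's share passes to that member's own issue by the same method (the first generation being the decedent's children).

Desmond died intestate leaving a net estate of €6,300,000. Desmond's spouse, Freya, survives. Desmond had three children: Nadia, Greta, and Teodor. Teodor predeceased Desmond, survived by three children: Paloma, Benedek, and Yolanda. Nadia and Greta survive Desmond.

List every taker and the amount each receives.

Freya takes one-fifth of €6,300,000 = €1,260,000. The remaining €5,040,000 passes to the descendants.
The descendants' portion (€5,040,000) is divided into 3 shares of €1,680,000: Nadia and Greta each take €1,680,000; Teodor's €1,680,000 share passes to Teodor's issue.
Teodor's share (€1,680,000) is divided into 3 shares of €560,000: Paloma, Benedek, and Yolanda each take €560,000.

Freya: €1,260,000; Nadia: €1,680,000; Greta: €1,680,000; Paloma: €560,000; Benedek: €560,000; Yolanda: €560,000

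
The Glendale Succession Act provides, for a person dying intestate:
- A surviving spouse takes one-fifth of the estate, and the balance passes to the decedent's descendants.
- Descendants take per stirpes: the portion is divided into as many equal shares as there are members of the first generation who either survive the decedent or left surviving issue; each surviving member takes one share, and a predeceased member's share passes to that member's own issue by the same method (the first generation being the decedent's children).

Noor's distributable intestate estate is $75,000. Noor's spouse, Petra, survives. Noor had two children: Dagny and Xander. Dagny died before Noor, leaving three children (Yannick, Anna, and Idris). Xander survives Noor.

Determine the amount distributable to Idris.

Idris receives $10,000.

Petra takes one-fifth of $75,000 = $15,000. The remaining $60,000 passes to the descendants.
The descendants' portion ($60,000) is divided into 2 shares of $30,000: Xander takes $30,000; Dagny's $30,000 share passes to Dagny's issue.
Dagny's share ($30,000) is divided into 3 shares of $10,000: Yannick, Anna, and Idris each take $10,000.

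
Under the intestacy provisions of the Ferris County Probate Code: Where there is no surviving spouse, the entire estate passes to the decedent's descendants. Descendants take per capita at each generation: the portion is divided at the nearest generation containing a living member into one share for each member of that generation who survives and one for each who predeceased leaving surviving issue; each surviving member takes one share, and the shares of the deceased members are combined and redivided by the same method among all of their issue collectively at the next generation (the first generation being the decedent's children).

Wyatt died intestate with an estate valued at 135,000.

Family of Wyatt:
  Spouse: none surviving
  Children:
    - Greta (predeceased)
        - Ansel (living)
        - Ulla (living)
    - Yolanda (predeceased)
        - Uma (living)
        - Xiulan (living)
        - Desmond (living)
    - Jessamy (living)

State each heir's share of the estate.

The entire 135,000 passes to the descendants.
That amount (135,000) is divided at the children's generation into 3 shares of 45,000. Jessamy takes 45,000. The 2 shares of the deceased (Greta and Yolanda) are combined into a pool of 90,000.
That pool (90,000) is divided at the grandchildren's generation equally among Ansel, Ulla, Uma, Xiulan, and Desmond: 18,000 each.

Ansel: 18,000; Ulla: 18,000; Uma: 18,000; Xiulan: 18,000; Desmond: 18,000; Jessamy: 45,000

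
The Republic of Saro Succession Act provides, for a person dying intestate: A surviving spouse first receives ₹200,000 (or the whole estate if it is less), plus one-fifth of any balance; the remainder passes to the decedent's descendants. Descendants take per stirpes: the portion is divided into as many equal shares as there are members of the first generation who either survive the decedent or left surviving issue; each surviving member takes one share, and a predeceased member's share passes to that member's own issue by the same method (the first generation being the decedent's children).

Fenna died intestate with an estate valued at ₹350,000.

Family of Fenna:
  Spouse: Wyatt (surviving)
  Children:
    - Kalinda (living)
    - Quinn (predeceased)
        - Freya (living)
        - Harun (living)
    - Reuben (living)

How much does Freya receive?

Freya receives ₹20,000.

Wyatt first takes ₹200,000, leaving a balance of ₹150,000. Wyatt then takes one-fifth of the balance (₹30,000), for a total of ₹230,000. The remaining ₹120,000 passes to the descendants.
The descendants' portion (₹120,000) is divided into 3 shares of ₹40,000: Kalinda and Reuben each take ₹40,000; Quinn's ₹40,000 share passes to Quinn's issue.
Quinn's share (₹40,000) is divided into 2 shares of ₹20,000: Freya and Harun each take ₹20,000.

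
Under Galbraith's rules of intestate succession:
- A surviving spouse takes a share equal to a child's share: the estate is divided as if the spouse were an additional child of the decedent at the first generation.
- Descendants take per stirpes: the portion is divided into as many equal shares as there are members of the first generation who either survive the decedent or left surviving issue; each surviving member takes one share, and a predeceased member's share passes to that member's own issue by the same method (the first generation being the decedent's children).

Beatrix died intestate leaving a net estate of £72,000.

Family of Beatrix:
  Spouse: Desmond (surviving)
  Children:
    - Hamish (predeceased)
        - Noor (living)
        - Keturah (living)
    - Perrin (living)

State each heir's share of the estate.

Desmond: £24,000; Noor: £12,000; Keturah: £12,000; Perrin: £24,000

The spouse counts as an additional share at the children's level, so there are 3 primary shares of £24,000. Desmond takes one such share (£24,000).
The children's combined portion (£48,000) is divided into 2 shares of £24,000: Perrin takes £24,000; Hamish's £24,000 share passes to Hamish's issue.
Hamish's share (£24,000) is divided into 2 shares of £12,000: Noor and Keturah each take £12,000.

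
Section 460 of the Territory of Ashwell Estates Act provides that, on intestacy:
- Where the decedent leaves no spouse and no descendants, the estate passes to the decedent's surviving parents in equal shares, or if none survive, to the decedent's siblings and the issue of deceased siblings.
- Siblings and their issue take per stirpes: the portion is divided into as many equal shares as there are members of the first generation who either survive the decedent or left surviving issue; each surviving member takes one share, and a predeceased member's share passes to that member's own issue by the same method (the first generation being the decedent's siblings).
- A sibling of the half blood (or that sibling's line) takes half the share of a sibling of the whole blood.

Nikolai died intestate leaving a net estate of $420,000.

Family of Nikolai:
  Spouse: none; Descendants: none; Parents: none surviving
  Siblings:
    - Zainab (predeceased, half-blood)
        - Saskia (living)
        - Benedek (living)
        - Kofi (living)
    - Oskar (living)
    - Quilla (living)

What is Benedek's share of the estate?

The entire $420,000 passes to the siblings and their issue.
Counting each half-blood sibling's line as half a unit, there are 5/2 units in $420,000, so one unit is $168,000. Whole-blood lines (Oskar and Quilla) take $168,000 each; half-blood lines (Zainab) take $84,000 each.
Zainab's share ($84,000) is divided into 3 shares of $28,000: Saskia, Benedek, and Kofi each take $28,000.

Benedek receives $28,000.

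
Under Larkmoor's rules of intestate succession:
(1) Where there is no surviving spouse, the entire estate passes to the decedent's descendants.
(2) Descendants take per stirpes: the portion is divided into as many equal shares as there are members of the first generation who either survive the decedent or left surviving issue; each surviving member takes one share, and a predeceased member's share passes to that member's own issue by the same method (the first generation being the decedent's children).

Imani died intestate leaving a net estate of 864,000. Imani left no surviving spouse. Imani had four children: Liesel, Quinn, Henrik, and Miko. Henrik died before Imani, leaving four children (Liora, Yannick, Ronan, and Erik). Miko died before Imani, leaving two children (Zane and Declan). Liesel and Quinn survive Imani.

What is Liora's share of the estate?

The entire 864,000 passes to the descendants.
That amount (864,000) is divided into 4 shares of 216,000: Liesel and Quinn each take 216,000; Henrik's 216,000 share passes to Henrik's issue; Miko's 216,000 share passes to Miko's issue.
Henrik's share (216,000) is divided into 4 shares of 54,000: Liora, Yannick, Ronan, and Erik each take 54,000.
Miko's share (216,000) is divided into 2 shares of 108,000: Zane and Declan each take 108,000.

Liora receives 54,000.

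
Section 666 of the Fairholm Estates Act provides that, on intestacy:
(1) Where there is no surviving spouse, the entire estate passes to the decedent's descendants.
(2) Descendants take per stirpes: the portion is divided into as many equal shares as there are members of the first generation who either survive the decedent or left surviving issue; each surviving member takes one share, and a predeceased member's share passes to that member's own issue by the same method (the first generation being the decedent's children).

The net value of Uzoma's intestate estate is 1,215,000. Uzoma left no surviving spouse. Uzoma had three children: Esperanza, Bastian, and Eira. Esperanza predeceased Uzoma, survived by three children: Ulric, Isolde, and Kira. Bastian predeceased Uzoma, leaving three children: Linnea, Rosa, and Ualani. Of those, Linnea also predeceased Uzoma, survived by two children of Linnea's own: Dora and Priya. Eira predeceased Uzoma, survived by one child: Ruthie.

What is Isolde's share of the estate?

Isolde receives 135,000.

The entire 1,215,000 passes to the descendants.
That amount (1,215,000) is divided into 3 shares of 405,000: Esperanza's 405,000 share passes to Esperanza's issue; Bastian's 405,000 share passes to Bastian's issue; Eira's 405,000 share passes to Eira's issue.
Esperanza's share (405,000) is divided into 3 shares of 135,000: Ulric, Isolde, and Kira each take 135,000.
Bastian's share (405,000) is divided into 3 shares of 135,000: Rosa and Ualani each take 135,000; Linnea's 135,000 share passes to Linnea's issue.
Linnea's share (135,000) is divided into 2 shares of 67,500: Dora and Priya each take 67,500.
Eira's share (405,000) passes entirely to Ruthie.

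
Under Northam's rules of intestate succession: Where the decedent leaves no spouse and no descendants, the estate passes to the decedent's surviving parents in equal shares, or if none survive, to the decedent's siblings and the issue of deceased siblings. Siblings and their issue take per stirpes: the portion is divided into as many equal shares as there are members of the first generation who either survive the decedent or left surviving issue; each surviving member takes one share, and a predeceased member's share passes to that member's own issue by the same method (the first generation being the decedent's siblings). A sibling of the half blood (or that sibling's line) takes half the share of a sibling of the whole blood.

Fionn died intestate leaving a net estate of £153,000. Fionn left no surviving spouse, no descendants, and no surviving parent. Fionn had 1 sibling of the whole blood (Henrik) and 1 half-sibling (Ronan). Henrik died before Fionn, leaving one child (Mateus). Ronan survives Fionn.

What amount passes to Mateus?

The entire £153,000 passes to the siblings and their issue.
Counting each half-blood sibling's line as half a unit, there are 3/2 units in £153,000, so one unit is £102,000. Whole-blood lines (Henrik) take £102,000 each; half-blood lines (Ronan) take £51,000 each.
Henrik's share (£102,000) passes entirely to Mateus.

Mateus receives £102,000.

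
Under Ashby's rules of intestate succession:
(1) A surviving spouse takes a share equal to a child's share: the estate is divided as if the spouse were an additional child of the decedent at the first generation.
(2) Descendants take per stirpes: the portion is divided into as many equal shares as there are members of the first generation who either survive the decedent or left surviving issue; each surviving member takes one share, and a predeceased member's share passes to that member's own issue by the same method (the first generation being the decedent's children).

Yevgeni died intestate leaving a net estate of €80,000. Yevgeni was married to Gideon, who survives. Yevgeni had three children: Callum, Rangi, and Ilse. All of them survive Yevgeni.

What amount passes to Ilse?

The spouse counts as an additional share at the children's level, so there are 4 primary shares of €20,000. Gideon takes one such share (€20,000).
The children's combined portion (€60,000) is divided into 3 shares of €20,000: Callum, Rangi, and Ilse each take €20,000.

Ilse receives €20,000.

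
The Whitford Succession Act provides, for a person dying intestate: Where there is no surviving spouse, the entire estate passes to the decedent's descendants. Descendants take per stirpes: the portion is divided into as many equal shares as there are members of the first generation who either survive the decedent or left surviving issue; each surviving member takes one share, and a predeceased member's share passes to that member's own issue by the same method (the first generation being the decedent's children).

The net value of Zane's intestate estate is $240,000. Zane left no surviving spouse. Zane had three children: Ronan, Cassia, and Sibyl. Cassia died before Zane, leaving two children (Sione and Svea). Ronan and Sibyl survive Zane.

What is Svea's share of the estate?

Svea receives $40,000.

The entire $240,000 passes to the descendants.
That amount ($240,000) is divided into 3 shares of $80,000: Ronan and Sibyl each take $80,000; Cassia's $80,000 share passes to Cassia's issue.
Cassia's share ($80,000) is divided into 2 shares of $40,000: Sione and Svea each take $40,000.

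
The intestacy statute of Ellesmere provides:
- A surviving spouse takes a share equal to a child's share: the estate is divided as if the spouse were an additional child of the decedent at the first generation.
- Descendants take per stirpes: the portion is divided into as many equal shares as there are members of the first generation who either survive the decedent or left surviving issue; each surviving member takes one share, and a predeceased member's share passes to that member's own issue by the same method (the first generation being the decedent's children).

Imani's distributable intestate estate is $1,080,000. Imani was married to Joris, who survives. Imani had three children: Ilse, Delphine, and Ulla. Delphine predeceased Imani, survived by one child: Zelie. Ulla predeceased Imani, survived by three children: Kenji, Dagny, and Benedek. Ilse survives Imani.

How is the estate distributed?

Joris: $270,000; Ilse: $270,000; Zelie: $270,000; Kenji: $90,000; Dagny: $90,000; Benedek: $90,000

The spouse counts as an additional share at the children's level, so there are 4 primary shares of $270,000. Joris takes one such share ($270,000).
The children's combined portion ($810,000) is divided into 3 shares of $270,000: Ilse takes $270,000; Delphine's $270,000 share passes to Delphine's issue; Ulla's $270,000 share passes to Ulla's issue.
Delphine's share ($270,000) passes entirely to Zelie.
Ulla's share ($270,000) is divided into 3 shares of $90,000: Kenji, Dagny, and Benedek each take $90,000.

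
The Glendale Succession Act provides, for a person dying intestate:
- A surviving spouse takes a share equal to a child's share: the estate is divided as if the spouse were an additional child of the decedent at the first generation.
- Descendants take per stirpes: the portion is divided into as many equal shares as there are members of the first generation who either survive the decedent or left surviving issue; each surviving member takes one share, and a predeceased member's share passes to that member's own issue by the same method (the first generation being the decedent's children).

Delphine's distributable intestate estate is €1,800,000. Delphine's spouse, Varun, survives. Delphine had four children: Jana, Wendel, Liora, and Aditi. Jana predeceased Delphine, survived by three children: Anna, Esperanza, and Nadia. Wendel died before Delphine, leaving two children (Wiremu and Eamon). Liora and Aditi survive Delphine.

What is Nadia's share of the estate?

Nadia receives €120,000.

The spouse counts as an additional share at the children's level, so there are 5 primary shares of €360,000. Varun takes one such share (€360,000).
The children's combined portion (€1,440,000) is divided into 4 shares of €360,000: Liora and Aditi each take €360,000; Jana's €360,000 share passes to Jana's issue; Wendel's €360,000 share passes to Wendel's issue.
Jana's share (€360,000) is divided into 3 shares of €120,000: Anna, Esperanza, and Nadia each take €120,000.
Wendel's share (€360,000) is divided into 2 shares of €180,000: Wiremu and Eamon each take €180,000.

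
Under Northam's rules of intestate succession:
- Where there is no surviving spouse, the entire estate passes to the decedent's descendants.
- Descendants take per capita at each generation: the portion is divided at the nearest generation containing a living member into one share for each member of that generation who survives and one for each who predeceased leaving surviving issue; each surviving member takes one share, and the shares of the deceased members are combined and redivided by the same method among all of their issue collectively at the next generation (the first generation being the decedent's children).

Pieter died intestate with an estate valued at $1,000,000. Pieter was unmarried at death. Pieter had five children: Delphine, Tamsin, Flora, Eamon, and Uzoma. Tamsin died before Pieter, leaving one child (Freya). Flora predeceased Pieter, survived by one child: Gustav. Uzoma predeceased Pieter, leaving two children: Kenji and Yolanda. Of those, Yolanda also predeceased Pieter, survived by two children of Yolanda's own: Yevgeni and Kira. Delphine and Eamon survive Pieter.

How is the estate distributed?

The entire $1,000,000 passes to the descendants.
That amount ($1,000,000) is divided at the children's generation into 5 shares of $200,000. Delphine and Eamon each take $200,000. The 3 shares of the deceased (Tamsin, Flora, and Uzoma) are combined into a pool of $600,000.
That pool ($600,000) is divided at the grandchildren's generation into 4 shares of $150,000. Freya, Gustav, and Kenji each take $150,000. The remaining share for the deceased Yolanda ($150,000) is carried to the next generation.
That pool ($150,000) is divided at the great-grandchildren's generation equally among Yevgeni and Kira: $75,000 each.

Delphine: $200,000; Freya: $150,000; Gustav: $150,000; Eamon: $200,000; Kenji: $150,000; Yevgeni: $75,000; Kira: $75,000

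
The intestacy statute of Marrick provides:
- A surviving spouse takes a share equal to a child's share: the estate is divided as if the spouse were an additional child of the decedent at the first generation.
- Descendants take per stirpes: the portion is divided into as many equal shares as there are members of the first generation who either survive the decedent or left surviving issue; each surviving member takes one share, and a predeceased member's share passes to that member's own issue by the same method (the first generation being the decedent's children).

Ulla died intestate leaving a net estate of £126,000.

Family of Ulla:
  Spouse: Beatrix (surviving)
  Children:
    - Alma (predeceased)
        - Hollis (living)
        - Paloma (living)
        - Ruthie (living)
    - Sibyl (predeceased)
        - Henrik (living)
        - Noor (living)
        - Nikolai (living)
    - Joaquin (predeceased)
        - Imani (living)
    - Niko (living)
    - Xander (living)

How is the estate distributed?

Beatrix: £21,000; Hollis: £7,000; Paloma: £7,000; Ruthie: £7,000; Henrik: £7,000; Noor: £7,000; Nikolai: £7,000; Imani: £21,000; Niko: £21,000; Xander: £21,000

The spouse counts as an additional share at the children's level, so there are 6 primary shares of £21,000. Beatrix takes one such share (£21,000).
The children's combined portion (£105,000) is divided into 5 shares of £21,000: Niko and Xander each take £21,000; Alma's £21,000 share passes to Alma's issue; Sibyl's £21,000 share passes to Sibyl's issue; Joaquin's £21,000 share passes to Joaquin's issue.
Alma's share (£21,000) is divided into 3 shares of £7,000: Hollis, Paloma, and Ruthie each take £7,000.
Sibyl's share (£21,000) is divided into 3 shares of £7,000: Henrik, Noor, and Nikolai each take £7,000.
Joaquin's share (£21,000) passes entirely to Imani.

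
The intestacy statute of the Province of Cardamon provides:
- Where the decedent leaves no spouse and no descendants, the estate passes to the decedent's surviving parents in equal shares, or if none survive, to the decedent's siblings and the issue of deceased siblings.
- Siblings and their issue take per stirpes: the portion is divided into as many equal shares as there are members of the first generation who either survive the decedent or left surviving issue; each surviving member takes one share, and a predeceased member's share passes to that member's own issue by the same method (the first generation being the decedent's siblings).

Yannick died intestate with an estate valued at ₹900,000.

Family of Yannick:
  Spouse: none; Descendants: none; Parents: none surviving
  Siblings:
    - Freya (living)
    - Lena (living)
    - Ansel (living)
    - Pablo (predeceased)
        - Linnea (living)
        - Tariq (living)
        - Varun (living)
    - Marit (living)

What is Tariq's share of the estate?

Tariq receives ₹60,000.

The entire ₹900,000 passes to the siblings and their issue.
That amount (₹900,000) is divided into 5 shares of ₹180,000: Freya, Lena, Ansel, and Marit each take ₹180,000; Pablo's ₹180,000 share passes to Pablo's issue.
Pablo's share (₹180,000) is divided into 3 shares of ₹60,000: Linnea, Tariq, and Varun each take ₹60,000.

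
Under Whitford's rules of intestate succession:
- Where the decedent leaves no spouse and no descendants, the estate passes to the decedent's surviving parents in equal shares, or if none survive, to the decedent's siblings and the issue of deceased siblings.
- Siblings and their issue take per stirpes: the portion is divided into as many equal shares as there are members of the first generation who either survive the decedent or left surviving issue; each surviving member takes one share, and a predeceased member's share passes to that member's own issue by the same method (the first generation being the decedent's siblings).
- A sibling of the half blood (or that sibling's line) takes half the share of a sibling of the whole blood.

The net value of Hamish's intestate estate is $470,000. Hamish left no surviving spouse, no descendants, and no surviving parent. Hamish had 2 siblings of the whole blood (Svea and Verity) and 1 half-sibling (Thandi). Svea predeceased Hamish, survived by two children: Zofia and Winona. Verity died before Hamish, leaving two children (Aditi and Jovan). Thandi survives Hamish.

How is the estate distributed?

The entire $470,000 passes to the siblings and their issue.
Counting each half-blood sibling's line as half a unit, there are 5/2 units in $470,000, so one unit is $188,000. Whole-blood lines (Svea and Verity) take $188,000 each; half-blood lines (Thandi) take $94,000 each.
Svea's share ($188,000) is divided into 2 shares of $94,000: Zofia and Winona each take $94,000.
Verity's share ($188,000) is divided into 2 shares of $94,000: Aditi and Jovan each take $94,000.

Thandi: $94,000; Zofia: $94,000; Winona: $94,000; Aditi: $94,000; Jovan: $94,000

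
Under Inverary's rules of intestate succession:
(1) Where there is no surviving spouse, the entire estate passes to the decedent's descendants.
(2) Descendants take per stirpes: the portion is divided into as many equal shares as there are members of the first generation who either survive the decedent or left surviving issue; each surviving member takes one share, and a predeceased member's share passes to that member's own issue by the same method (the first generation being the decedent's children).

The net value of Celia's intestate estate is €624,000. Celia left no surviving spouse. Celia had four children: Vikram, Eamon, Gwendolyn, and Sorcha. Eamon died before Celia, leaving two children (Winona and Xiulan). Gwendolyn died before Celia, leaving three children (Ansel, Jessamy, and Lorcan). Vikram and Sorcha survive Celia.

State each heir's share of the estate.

The entire €624,000 passes to the descendants.
That amount (€624,000) is divided into 4 shares of €156,000: Vikram and Sorcha each take €156,000; Eamon's €156,000 share passes to Eamon's issue; Gwendolyn's €156,000 share passes to Gwendolyn's issue.
Eamon's share (€156,000) is divided into 2 shares of €78,000: Winona and Xiulan each take €78,000.
Gwendolyn's share (€156,000) is divided into 3 shares of €52,000: Ansel, Jessamy, and Lorcan each take €52,000.

Vikram: €156,000; Winona: €78,000; Xiulan: €78,000; Ansel: €52,000; Jessamy: €52,000; Lorcan: €52,000; Sorcha: €156,000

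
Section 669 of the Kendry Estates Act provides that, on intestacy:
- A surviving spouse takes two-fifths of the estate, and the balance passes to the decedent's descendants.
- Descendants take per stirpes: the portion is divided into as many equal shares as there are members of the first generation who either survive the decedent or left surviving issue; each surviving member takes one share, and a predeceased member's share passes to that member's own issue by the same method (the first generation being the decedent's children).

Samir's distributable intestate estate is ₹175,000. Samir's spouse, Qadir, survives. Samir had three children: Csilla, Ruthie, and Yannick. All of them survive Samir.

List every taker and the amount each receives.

Qadir takes two-fifths of ₹175,000 = ₹70,000. The remaining ₹105,000 passes to the descendants.
The descendants' portion (₹105,000) is divided into 3 shares of ₹35,000: Csilla, Ruthie, and Yannick each take ₹35,000.

Qadir: ₹70,000; Csilla: ₹35,000; Ruthie: ₹35,000; Yannick: ₹35,000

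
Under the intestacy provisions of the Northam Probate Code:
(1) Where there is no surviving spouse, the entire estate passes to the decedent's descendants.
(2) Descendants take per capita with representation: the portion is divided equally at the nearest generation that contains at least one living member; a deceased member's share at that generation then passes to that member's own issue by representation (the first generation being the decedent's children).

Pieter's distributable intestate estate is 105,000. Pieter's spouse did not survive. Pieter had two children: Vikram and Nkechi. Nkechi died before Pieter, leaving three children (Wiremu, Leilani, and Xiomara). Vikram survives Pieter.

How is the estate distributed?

Vikram: 52,500; Wiremu: 17,500; Leilani: 17,500; Xiomara: 17,500

The entire 105,000 passes to the descendants.
That amount (105,000) is divided into 2 shares of 52,500: Vikram takes 52,500; Nkechi's 52,500 share passes to Nkechi's issue.
Nkechi's share (52,500) is divided into 3 shares of 17,500: Wiremu, Leilani, and Xiomara each take 17,500.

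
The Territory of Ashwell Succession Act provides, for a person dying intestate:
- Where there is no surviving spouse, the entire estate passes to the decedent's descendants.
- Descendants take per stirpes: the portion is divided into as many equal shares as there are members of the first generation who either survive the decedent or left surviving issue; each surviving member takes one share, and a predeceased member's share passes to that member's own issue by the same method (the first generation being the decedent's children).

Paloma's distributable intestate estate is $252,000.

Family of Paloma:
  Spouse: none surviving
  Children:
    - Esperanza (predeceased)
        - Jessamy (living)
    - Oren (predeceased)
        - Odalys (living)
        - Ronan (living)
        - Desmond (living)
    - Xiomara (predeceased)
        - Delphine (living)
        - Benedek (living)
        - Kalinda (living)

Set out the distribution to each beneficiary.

Jessamy: $84,000; Odalys: $28,000; Ronan: $28,000; Desmond: $28,000; Delphine: $28,000; Benedek: $28,000; Kalinda: $28,000

The entire $252,000 passes to the descendants.
That amount ($252,000) is divided into 3 shares of $84,000: Esperanza's $84,000 share passes to Esperanza's issue; Oren's $84,000 share passes to Oren's issue; Xiomara's $84,000 share passes to Xiomara's issue.
Esperanza's share ($84,000) passes entirely to Jessamy.
Oren's share ($84,000) is divided into 3 shares of $28,000: Odalys, Ronan, and Desmond each take $28,000.
Xiomara's share ($84,000) is divided into 3 shares of $28,000: Delphine, Benedek, and Kalinda each take $28,000.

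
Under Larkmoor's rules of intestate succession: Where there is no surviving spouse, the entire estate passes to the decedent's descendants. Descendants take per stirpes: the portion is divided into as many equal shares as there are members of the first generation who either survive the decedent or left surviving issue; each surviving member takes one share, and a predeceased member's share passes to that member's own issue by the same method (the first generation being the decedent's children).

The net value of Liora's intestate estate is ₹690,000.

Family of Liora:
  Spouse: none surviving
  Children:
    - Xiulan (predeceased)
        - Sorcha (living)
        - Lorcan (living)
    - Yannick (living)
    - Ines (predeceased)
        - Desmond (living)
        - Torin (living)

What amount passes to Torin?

The entire ₹690,000 passes to the descendants.
That amount (₹690,000) is divided into 3 shares of ₹230,000: Yannick takes ₹230,000; Xiulan's ₹230,000 share passes to Xiulan's issue; Ines's ₹230,000 share passes to Ines's issue.
Xiulan's share (₹230,000) is divided into 2 shares of ₹115,000: Sorcha and Lorcan each take ₹115,000.
Ines's share (₹230,000) is divided into 2 shares of ₹115,000: Desmond and Torin each take ₹115,000.

Torin receives ₹115,000.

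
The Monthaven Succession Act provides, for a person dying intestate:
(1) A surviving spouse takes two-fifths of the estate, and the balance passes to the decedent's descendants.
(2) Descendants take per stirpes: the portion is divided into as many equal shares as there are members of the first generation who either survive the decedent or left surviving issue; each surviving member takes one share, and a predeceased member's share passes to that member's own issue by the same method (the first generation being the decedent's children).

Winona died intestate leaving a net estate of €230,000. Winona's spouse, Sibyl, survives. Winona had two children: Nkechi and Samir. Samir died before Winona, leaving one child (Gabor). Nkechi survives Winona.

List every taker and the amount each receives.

Sibyl: €92,000; Nkechi: €69,000; Gabor: €69,000

Sibyl takes two-fifths of €230,000 = €92,000. The remaining €138,000 passes to the descendants.
The descendants' portion (€138,000) is divided into 2 shares of €69,000: Nkechi takes €69,000; Samir's €69,000 share passes to Samir's issue.
Samir's share (€69,000) passes entirely to Gabor.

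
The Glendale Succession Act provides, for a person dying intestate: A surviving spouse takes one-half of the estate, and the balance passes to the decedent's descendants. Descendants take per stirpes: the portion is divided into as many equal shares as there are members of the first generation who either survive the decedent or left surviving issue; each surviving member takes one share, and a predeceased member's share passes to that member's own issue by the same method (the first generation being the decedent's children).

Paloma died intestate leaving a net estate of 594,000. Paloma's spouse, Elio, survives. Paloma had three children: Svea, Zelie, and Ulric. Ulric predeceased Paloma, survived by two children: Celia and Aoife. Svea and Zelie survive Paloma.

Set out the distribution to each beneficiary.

Elio takes one-half of 594,000 = 297,000. The remaining 297,000 passes to the descendants.
The descendants' portion (297,000) is divided into 3 shares of 99,000: Svea and Zelie each take 99,000; Ulric's 99,000 share passes to Ulric's issue.
Ulric's share (99,000) is divided into 2 shares of 49,500: Celia and Aoife each take 49,500.

Elio: 297,000; Svea: 99,000; Zelie: 99,000; Celia: 49,500; Aoife: 49,500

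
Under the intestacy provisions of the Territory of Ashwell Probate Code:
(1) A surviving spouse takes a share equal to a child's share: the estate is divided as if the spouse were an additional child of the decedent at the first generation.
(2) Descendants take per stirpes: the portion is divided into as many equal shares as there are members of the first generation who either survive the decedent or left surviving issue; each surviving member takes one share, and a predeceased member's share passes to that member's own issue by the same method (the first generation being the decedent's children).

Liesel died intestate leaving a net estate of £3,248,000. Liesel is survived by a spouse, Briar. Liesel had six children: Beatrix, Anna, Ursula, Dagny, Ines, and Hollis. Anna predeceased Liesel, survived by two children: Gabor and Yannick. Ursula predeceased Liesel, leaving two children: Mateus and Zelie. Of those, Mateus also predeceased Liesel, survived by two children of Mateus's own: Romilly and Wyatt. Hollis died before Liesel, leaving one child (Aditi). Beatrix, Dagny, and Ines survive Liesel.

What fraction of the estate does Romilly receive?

The spouse counts as an additional share at the children's level, so there are 7 primary shares of £464,000. Briar takes one such share (£464,000).
The children's combined portion (£2,784,000) is divided into 6 shares of £464,000: Beatrix, Dagny, and Ines each take £464,000; Anna's £464,000 share passes to Anna's issue; Ursula's £464,000 share passes to Ursula's issue; Hollis's £464,000 share passes to Hollis's issue.
Anna's share (£464,000) is divided into 2 shares of £232,000: Gabor and Yannick each take £232,000.
Ursula's share (£464,000) is divided into 2 shares of £232,000: Zelie takes £232,000; Mateus's £232,000 share passes to Mateus's issue.
Mateus's share (£232,000) is divided into 2 shares of £116,000: Romilly and Wyatt each take £116,000.
Hollis's share (£464,000) passes entirely to Aditi.

Romilly receives 1/28 of the estate.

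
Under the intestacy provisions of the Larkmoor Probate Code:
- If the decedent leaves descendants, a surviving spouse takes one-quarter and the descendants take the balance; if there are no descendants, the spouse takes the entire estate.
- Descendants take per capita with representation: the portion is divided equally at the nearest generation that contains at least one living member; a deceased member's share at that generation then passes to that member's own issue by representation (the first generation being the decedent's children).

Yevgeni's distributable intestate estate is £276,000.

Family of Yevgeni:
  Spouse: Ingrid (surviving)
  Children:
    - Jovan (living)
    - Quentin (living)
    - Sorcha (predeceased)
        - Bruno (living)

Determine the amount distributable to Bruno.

Bruno receives £69,000.

Ingrid takes one-quarter of £276,000 = £69,000. The remaining £207,000 passes to the descendants.
The descendants' portion (£207,000) is divided into 3 shares of £69,000: Jovan and Quentin each take £69,000; Sorcha's £69,000 share passes to Sorcha's issue.
Sorcha's share (£69,000) passes entirely to Bruno.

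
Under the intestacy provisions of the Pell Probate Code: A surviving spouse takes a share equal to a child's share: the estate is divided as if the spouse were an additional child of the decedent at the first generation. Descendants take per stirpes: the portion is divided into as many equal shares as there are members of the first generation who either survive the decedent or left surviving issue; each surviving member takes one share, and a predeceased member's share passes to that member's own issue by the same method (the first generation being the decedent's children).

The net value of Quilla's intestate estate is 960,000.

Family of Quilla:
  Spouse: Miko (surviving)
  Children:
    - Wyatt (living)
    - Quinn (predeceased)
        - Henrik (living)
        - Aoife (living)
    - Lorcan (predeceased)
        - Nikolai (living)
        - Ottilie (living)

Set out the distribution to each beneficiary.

The spouse counts as an additional share at the children's level, so there are 4 primary shares of 240,000. Miko takes one such share (240,000).
The children's combined portion (720,000) is divided into 3 shares of 240,000: Wyatt takes 240,000; Quinn's 240,000 share passes to Quinn's issue; Lorcan's 240,000 share passes to Lorcan's issue.
Quinn's share (240,000) is divided into 2 shares of 120,000: Henrik and Aoife each take 120,000.
Lorcan's share (240,000) is divided into 2 shares of 120,000: Nikolai and Ottilie each take 120,000.

Miko: 240,000; Wyatt: 240,000; Henrik: 120,000; Aoife: 120,000; Nikolai: 120,000; Ottilie: 120,000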